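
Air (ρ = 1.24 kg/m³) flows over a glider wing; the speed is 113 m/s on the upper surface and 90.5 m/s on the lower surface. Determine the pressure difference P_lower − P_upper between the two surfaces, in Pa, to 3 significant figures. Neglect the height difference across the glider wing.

ΔP ≈ 2840 Pa

With negligible Δh, P + ½ρv² is constant, so P_low − P_up = ½ρ(v_up² − v_low²).
ΔP = ½·1.24·(113² − 90.5²) = 2840 Pa.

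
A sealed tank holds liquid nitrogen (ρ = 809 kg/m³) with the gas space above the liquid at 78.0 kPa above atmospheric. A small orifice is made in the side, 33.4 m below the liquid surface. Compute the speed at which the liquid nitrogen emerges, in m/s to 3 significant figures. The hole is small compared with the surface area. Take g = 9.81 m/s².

v = 29.1 m/s

Take point 1 at the surface (v₁ ≈ 0) and point 2 at the hole (at atmospheric pressure). Bernoulli: P₁ + ρg h = P_atm + ½ρv₂².
With P₁ − P_atm = 78000 Pa, v₂ = √(2gh + 2ΔP/ρ) = √(2·9.81·33.4 + 2·78000/809) = 29.1 m/s.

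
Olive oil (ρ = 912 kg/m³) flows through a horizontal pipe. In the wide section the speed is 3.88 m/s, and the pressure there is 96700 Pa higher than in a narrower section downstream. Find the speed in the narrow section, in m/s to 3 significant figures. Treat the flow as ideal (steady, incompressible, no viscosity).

With h₁ = h₂, rearranging Bernoulli gives v₂ = √(v₁² + 2ΔP/ρ).
v₂ = √(3.88² + 2·96700/912) = √(15.1 + 212) = 15.1 m/s.

v₂ = 15.1 m/s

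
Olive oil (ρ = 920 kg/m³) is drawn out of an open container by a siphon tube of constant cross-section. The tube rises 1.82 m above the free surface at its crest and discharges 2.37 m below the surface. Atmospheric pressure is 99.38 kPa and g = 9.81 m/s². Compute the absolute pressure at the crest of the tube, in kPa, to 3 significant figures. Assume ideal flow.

P_top ≈ 61.6 kPa

From the surface to the outlet (both open to atmosphere, surface at rest): v = √(2g·h_out) = √(2·9.81·2.37) = 6.82 m/s.
The bore is uniform, so the speed at the crest is the same v. Bernoulli surface→crest: P_atm = P_top + ½ρv² + ρg·h_top.
P_top = 99380 − ½·920·6.82² − 920·9.81·1.82 = 61600 Pa.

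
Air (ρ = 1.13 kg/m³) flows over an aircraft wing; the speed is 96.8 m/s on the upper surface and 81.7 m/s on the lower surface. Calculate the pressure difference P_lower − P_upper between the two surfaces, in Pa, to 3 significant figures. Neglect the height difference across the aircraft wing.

ΔP ≈ 1520 Pa

With negligible Δh, P + ½ρv² is constant, so P_low − P_up = ½ρ(v_up² − v_low²).
ΔP = ½·1.13·(96.8² − 81.7²) = 1520 Pa.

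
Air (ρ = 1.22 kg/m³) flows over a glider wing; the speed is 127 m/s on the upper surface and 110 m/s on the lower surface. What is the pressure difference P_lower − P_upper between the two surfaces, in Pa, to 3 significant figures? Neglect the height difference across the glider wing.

2460 Pa

Bernoulli (same height): P_lower − P_upper = ½ρ(v_upper² − v_lower²).
ΔP = ½·1.22·(127² − 110²) = 2460 Pa.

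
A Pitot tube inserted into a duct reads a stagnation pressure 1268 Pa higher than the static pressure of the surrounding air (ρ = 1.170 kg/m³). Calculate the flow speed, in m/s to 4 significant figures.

v ≈ 46.56 m/s

Bernoulli between the free stream and the stagnation point: ½ρv² = P_stag − P_static.
v = √(2ΔP/ρ) = √(2·1268/1.170) = 46.56 m/s.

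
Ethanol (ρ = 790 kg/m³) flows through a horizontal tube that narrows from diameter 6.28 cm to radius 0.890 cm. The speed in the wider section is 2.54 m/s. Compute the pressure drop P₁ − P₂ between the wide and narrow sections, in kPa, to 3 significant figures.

ΔP ≈ 392 kPa

Mass conservation (A₁v₁ = A₂v₂) gives v₂ = 2.54 × 31.0/2.49 = 31.6 m/s.
With no height change, Bernoulli's equation is P₁ + ½ρv₁² = P₂ + ½ρv₂².
P₁ − P₂ = ½·790·(31.6² − 2.54²) = ½·790·993 = 392000 Pa.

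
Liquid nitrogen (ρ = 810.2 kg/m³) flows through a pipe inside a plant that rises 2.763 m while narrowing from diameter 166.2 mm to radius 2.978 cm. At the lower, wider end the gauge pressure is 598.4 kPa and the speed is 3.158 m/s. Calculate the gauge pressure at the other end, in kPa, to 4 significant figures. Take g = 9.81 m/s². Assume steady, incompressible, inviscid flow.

The volume flow rate is constant, so v₂ = (A₁/A₂)v₁ = (216.9/27.86)·3.158 = 24.59 m/s.
Applying Bernoulli between the two ends and solving for P₂: P₂ = P₁ + ½ρ(v₁² − v₂²) − ρgΔh.
P₂ = 598400 + ½·810.2·(3.158² − 24.59²) − 810.2·9.81·(+2.763) = 598400 + (-240900) − (21960) = 335500 Pa.

P₂ ≈ 335.5 kPa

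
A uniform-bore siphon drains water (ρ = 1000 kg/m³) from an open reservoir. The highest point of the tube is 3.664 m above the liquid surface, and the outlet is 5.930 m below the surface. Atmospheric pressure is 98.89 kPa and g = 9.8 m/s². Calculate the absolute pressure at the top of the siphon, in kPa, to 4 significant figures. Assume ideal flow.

P_top = 4.869 kPa

From the surface to the outlet (both open to atmosphere, surface at rest): v = √(2g·h_out) = √(2·9.8·5.930) = 10.78 m/s.
The bore is uniform, so the speed at the crest is the same v. Bernoulli surface→crest: P_atm = P_top + ½ρv² + ρg·h_top.
P_top = 98890 − ½·1000·10.78² − 1000·9.8·3.664 = 4869 Pa.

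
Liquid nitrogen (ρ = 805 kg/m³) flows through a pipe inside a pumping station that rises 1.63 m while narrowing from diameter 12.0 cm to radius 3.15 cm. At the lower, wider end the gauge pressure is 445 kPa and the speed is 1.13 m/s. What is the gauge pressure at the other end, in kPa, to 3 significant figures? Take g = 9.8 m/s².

Continuity gives A₁v₁ = A₂v₂, so v₂ = (113 cm²)/(31.2 cm²) × 1.13 m/s = 4.10 m/s.
Bernoulli: P₁ + ½ρv₁² + ρg h₁ = P₂ + ½ρv₂² + ρg h₂, so P₂ = P₁ + ½ρ(v₁² − v₂²) − ρg(h₂ − h₁).
P₂ = 445000 + ½·805·(1.13² − 4.10²) − 805·9.8·(+1.63) = 445000 + (-6250) − (12900) = 426000 Pa.

426 kPa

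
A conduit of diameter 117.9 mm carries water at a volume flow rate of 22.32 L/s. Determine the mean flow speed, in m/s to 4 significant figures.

Q = 22.32 L/s = 0.02232 m³/s.
v = Q/A = 0.02232 / 0.01092 = 2.044 m/s.

v ≈ 2.044 m/s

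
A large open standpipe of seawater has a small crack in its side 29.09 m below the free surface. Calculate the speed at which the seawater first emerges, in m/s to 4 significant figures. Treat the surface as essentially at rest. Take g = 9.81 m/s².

v = 23.89 m/s

With the surface at rest and both surface and jet at atmospheric pressure, Bernoulli gives ρg h = ½ρv², so v = √(2gh) = √(2·9.81·29.09) = 23.89 m/s.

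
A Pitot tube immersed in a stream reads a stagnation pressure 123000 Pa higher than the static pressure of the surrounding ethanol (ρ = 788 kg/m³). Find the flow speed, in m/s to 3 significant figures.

At the stagnation point the flow is brought to rest, so Bernoulli gives P_stag − P_static = ½ρv².
v = √(2ΔP/ρ) = √(2·123000/788) = 17.7 m/s.

17.7 m/s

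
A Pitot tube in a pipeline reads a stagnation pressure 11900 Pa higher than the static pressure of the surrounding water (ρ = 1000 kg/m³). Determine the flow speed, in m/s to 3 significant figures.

v ≈ 4.88 m/s

Bernoulli between the free stream and the stagnation point: ½ρv² = P_stag − P_static.
v = √(2ΔP/ρ) = √(2·11900/1000) = 4.88 m/s.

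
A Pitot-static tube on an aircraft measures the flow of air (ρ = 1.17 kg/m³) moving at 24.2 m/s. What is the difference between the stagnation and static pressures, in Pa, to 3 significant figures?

Bernoulli between the free stream and the stagnation point: ½ρv² = P_stag − P_static.
ΔP = ½·1.17·24.2² = 343 Pa.

343 Pa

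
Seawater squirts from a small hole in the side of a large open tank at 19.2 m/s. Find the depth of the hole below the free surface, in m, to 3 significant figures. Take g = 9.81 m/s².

18.8 m

For a small hole in a large open tank, ½v² = gh, giving h = v²/(2g).
h = 19.2²/(2·9.81) = 369/19.62 = 18.8 m.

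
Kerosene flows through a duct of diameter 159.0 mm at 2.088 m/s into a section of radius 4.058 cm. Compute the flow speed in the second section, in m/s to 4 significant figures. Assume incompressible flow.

v₂ ≈ 8.014 m/s

Continuity gives A₁v₁ = A₂v₂, so v₂ = (198.6 cm²)/(51.73 cm²) × 2.088 m/s = 8.014 m/s.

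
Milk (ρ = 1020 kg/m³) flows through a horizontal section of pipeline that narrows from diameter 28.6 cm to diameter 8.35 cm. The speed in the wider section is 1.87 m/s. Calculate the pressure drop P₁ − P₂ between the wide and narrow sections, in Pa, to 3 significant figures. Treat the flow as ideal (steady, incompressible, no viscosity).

ΔP ≈ 244000 Pa

The volume flow rate is constant, so v₂ = (A₁/A₂)v₁ = (642/54.8)·1.87 = 21.9 m/s.
The pipe is horizontal, so Bernoulli reduces to P₁ + ½ρv₁² = P₂ + ½ρv₂².
P₁ − P₂ = ½·1020·(21.9² − 1.87²) = ½·1020·478 = 244000 Pa.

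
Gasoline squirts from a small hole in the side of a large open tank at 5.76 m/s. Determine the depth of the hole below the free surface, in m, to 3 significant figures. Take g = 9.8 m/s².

1.69 m

Inverting v = √(2gh) gives h = v² / 2g.
h = 5.76²/(2·9.8) = 33.2/19.60 = 1.69 m.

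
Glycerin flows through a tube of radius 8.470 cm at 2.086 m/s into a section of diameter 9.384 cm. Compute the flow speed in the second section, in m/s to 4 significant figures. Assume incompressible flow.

v₂ ≈ 6.798 m/s

By continuity, v₂ = v₁·A₁/A₂ = 2.086·(225.4/69.16) = 6.798 m/s.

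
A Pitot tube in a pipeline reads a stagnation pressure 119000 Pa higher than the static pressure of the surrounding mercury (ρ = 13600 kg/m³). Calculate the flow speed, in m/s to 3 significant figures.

v ≈ 4.18 m/s

Bernoulli between the free stream and the stagnation point: ½ρv² = P_stag − P_static.
v = √(2ΔP/ρ) = √(2·119000/13600) = 4.18 m/s.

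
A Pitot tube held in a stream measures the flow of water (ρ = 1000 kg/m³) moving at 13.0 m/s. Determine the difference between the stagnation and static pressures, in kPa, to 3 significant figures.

At the stagnation point the flow is brought to rest, so Bernoulli gives P_stag − P_static = ½ρv².
ΔP = ½·1000·13.0² = 84500 Pa.

ΔP ≈ 84.5 kPa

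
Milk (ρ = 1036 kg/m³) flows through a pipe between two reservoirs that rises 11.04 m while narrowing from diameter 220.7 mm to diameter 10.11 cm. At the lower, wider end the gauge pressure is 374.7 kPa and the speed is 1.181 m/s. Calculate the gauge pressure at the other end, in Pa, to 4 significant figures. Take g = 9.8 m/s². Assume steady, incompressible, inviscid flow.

246900 Pa

Continuity gives A₁v₁ = A₂v₂, so v₂ = (382.6 cm²)/(80.28 cm²) × 1.181 m/s = 5.628 m/s.
Energy conservation along the streamline gives P₂ = P₁ − ½ρ(v₂² − v₁²) − ρg(h₂ − h₁).
P₂ = 374700 + ½·1036·(1.181² − 5.628²) − 1036·9.8·(+11.04) = 374700 + (-15680) − (112100) = 246900 Pa.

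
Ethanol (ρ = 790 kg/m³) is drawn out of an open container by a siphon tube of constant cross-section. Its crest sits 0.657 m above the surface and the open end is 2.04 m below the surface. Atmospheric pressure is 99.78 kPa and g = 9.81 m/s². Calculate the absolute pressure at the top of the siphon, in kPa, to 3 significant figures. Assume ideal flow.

From the surface to the outlet (both open to atmosphere, surface at rest): v = √(2g·h_out) = √(2·9.81·2.04) = 6.33 m/s.
With constant cross-section the crest speed equals v; applying Bernoulli from the surface up to the crest, P_top = P_atm − ½ρv² − ρg·h_top.
P_top = 99780 − ½·790·6.33² − 790·9.81·0.657 = 78900 Pa.

P_top = 78.9 kPa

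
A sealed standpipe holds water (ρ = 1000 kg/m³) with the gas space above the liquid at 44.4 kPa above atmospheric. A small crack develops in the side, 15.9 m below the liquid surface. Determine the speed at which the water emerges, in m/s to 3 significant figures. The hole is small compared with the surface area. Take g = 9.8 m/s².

Take point 1 at the surface (v₁ ≈ 0) and point 2 at the hole (at atmospheric pressure). Bernoulli: P₁ + ρg h = P_atm + ½ρv₂².
With P₁ − P_atm = 44400 Pa, v₂ = √(2gh + 2ΔP/ρ) = √(2·9.8·15.9 + 2·44400/1000) = 20.0 m/s.

20.0 m/s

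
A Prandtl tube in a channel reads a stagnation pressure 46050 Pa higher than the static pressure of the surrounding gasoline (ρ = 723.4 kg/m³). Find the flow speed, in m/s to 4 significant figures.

The dynamic pressure equals the rise in static pressure at the stagnation point: ΔP = ½ρv².
v = √(2ΔP/ρ) = √(2·46050/723.4) = 11.28 m/s.

v ≈ 11.28 m/s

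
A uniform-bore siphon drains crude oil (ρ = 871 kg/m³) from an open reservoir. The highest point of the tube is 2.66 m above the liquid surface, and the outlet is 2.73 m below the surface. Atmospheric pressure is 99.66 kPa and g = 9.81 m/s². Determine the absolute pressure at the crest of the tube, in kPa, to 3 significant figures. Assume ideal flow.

The outlet speed comes from Torricelli: v = √(2g·2.73) = 7.32 m/s.
The bore is uniform, so the speed at the crest is the same v. Bernoulli surface→crest: P_atm = P_top + ½ρv² + ρg·h_top.
P_top = 99660 − ½·871·7.32² − 871·9.81·2.66 = 53600 Pa.

P_top ≈ 53.6 kPa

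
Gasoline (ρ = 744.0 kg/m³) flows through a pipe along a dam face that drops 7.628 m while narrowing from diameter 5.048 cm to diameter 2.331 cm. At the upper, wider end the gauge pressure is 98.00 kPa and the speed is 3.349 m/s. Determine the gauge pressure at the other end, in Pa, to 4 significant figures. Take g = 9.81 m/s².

The volume flow rate is constant, so v₂ = (A₁/A₂)v₁ = (20.01/4.268)·3.349 = 15.71 m/s.
Energy conservation along the streamline gives P₂ = P₁ − ½ρ(v₂² − v₁²) − ρg(h₂ − h₁).
P₂ = 98000 + ½·744.0·(3.349² − 15.71²) − 744.0·9.81·(−7.628) = 98000 + (-87590) − (-55670) = 66080 Pa.

P₂ ≈ 66080 Pa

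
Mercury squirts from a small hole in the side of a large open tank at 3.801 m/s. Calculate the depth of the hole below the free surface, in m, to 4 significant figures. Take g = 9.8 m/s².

Torricelli: v = √(2gh), so h = v²/(2g).
h = 3.801²/(2·9.8) = 14.45/19.60 = 0.7371 m.

h ≈ 0.7371 m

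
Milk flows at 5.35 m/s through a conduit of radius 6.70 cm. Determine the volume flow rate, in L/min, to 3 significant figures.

Q = 4530 L/min

Q = A·v = 0.0141 m² × 5.35 m/s = 0.0754 m³/s.
Converting: 0.0754 m³/s × 60000 = 4530 L/min.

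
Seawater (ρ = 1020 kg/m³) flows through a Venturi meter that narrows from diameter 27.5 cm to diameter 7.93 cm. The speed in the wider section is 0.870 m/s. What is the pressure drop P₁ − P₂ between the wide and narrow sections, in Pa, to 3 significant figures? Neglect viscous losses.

Mass conservation (A₁v₁ = A₂v₂) gives v₂ = 0.870 × 594/49.4 = 10.5 m/s.
With no height change, Bernoulli's equation is P₁ + ½ρv₁² = P₂ + ½ρv₂².
P₁ − P₂ = ½·1020·(10.5² − 0.870²) = ½·1020·109 = 55400 Pa.

55400 Pa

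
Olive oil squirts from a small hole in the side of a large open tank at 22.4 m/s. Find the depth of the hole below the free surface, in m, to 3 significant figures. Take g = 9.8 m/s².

Torricelli: v = √(2gh), so h = v²/(2g).
h = 22.4²/(2·9.8) = 502/19.60 = 25.6 m.

h = 25.6 m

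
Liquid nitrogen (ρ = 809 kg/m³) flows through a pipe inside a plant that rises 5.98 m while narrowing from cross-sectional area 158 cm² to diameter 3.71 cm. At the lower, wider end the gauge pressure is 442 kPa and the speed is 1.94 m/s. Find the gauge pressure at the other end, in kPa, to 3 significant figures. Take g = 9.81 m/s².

70.9 kPa

By continuity, v₂ = v₁·A₁/A₂ = 1.94·(158/10.8) = 28.4 m/s.
Energy conservation along the streamline gives P₂ = P₁ − ½ρ(v₂² − v₁²) − ρg(h₂ − h₁).
P₂ = 442000 + ½·809·(1.94² − 28.4²) − 809·9.81·(+5.98) = 442000 + (-324000) − (47500) = 70900 Pa.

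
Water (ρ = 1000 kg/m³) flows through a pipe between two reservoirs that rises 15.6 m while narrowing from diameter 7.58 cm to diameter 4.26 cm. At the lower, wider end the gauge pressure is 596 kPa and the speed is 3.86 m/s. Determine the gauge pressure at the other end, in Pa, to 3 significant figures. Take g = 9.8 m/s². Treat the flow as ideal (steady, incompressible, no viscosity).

376000 Pa

The volume flow rate is constant, so v₂ = (A₁/A₂)v₁ = (45.1/14.3)·3.86 = 12.2 m/s.
Energy conservation along the streamline gives P₂ = P₁ − ½ρ(v₂² − v₁²) − ρg(h₂ − h₁).
P₂ = 596000 + ½·1000·(3.86² − 12.2²) − 1000·9.8·(+15.6) = 596000 + (-67200) − (153000) = 376000 Pa.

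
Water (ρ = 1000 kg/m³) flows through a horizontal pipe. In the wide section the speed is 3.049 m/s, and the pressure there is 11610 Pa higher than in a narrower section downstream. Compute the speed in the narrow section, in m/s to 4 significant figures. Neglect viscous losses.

v₂ ≈ 5.702 m/s

With h₁ = h₂, rearranging Bernoulli gives v₂ = √(v₁² + 2ΔP/ρ).
v₂ = √(3.049² + 2·11610/1000) = √(9.296 + 23.22) = 5.702 m/s.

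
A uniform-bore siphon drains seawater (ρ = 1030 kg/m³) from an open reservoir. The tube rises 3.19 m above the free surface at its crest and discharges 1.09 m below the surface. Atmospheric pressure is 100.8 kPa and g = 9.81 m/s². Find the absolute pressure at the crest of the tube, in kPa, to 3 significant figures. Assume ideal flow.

P_top ≈ 57.6 kPa

Bernoulli surface→outlet gives ½v² = g·h_out, so v = √(2·9.81·1.09) = 4.62 m/s.
Continuity keeps v the same throughout the tube; from surface to crest, P_atm + 0 = P_top + ½ρv² + ρg·h_top.
P_top = 100800 − ½·1030·4.62² − 1030·9.81·3.19 = 57600 Pa.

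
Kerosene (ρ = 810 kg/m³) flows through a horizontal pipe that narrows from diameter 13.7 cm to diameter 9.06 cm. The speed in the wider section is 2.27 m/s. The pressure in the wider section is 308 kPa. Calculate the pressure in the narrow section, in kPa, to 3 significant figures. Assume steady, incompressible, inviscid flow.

P₂ = 299 kPa

Mass conservation (A₁v₁ = A₂v₂) gives v₂ = 2.27 × 147/64.5 = 5.19 m/s.
Bernoulli (h₁ = h₂): P₁ − P₂ = ½ρ(v₂² − v₁²).
P₂ = P₁ − ½ρ(v₂² − v₁²) = 308000 − ½·810·(5.19² − 2.27²) = 308000 − 8820 = 299000 Pa.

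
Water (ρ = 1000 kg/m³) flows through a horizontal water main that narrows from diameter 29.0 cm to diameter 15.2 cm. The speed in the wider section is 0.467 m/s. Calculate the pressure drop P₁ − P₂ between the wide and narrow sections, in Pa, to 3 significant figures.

ΔP ≈ 1340 Pa

Continuity gives A₁v₁ = A₂v₂, so v₂ = (661 cm²)/(181 cm²) × 0.467 m/s = 1.70 m/s.
Bernoulli (h₁ = h₂): P₁ − P₂ = ½ρ(v₂² − v₁²).
P₁ − P₂ = ½·1000·(1.70² − 0.467²) = ½·1000·2.67 = 1340 Pa.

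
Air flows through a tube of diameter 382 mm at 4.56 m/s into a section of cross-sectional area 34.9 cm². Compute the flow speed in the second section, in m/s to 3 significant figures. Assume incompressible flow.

v₂ ≈ 150 m/s

By continuity, v₂ = v₁·A₁/A₂ = 4.56·(1150/34.9) = 150 m/s.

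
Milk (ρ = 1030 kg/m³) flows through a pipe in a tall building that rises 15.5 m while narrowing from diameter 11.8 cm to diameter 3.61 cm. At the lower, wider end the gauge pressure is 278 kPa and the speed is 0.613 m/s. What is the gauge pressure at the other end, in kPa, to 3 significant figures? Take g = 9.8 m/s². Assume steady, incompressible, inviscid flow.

The volume flow rate is constant, so v₂ = (A₁/A₂)v₁ = (109/10.2)·0.613 = 6.55 m/s.
Energy conservation along the streamline gives P₂ = P₁ − ½ρ(v₂² − v₁²) − ρg(h₂ − h₁).
P₂ = 278000 + ½·1030·(0.613² − 6.55²) − 1030·9.8·(+15.5) = 278000 + (-21900) − (156000) = 99600 Pa.

P₂ ≈ 99.6 kPa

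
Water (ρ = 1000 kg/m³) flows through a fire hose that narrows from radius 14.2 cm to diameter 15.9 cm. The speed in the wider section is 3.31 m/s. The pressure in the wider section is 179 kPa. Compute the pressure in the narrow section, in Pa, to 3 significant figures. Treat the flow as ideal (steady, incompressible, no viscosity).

By continuity, v₂ = v₁·A₁/A₂ = 3.31·(633/199) = 10.6 m/s.
With no height change, Bernoulli's equation is P₁ + ½ρv₁² = P₂ + ½ρv₂².
P₂ = P₁ − ½ρ(v₂² − v₁²) = 179000 − ½·1000·(10.6² − 3.31²) = 179000 − 50300 = 129000 Pa.

P₂ ≈ 129000 Pa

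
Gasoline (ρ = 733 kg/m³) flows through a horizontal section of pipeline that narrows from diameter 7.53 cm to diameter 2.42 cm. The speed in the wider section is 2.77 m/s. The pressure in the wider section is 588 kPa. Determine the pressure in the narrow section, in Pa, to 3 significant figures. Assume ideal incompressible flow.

By continuity, v₂ = v₁·A₁/A₂ = 2.77·(44.5/4.60) = 26.8 m/s.
The pipe is horizontal, so Bernoulli reduces to P₁ + ½ρv₁² = P₂ + ½ρv₂².
P₂ = P₁ − ½ρ(v₂² − v₁²) = 588000 − ½·733·(26.8² − 2.77²) = 588000 − 261000 = 327000 Pa.

P₂ = 327000 Pa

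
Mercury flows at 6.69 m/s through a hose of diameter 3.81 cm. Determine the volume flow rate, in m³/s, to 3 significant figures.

0.00763 m³/s

Q = A·v = 0.00114 m² × 6.69 m/s = 0.00763 m³/s.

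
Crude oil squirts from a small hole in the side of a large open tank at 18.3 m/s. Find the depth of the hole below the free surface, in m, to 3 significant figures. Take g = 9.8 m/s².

h ≈ 17.1 m

For a small hole in a large open tank, ½v² = gh, giving h = v²/(2g).
h = 18.3²/(2·9.8) = 335/19.60 = 17.1 m.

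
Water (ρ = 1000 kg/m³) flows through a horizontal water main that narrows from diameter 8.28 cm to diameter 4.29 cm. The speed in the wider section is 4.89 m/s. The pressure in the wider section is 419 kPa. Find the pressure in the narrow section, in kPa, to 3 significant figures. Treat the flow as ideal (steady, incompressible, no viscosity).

P₂ = 265 kPa

By continuity, v₂ = v₁·A₁/A₂ = 4.89·(53.8/14.5) = 18.2 m/s.
Bernoulli (h₁ = h₂): P₁ − P₂ = ½ρ(v₂² − v₁²).
P₂ = P₁ − ½ρ(v₂² − v₁²) = 419000 − ½·1000·(18.2² − 4.89²) = 419000 − 154000 = 265000 Pa.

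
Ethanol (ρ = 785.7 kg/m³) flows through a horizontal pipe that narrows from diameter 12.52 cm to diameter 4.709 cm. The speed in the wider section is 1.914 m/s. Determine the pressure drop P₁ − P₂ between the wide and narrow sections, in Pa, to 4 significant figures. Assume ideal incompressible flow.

ΔP ≈ 70470 Pa

The volume flow rate is constant, so v₂ = (A₁/A₂)v₁ = (123.1/17.42)·1.914 = 13.53 m/s.
Bernoulli (h₁ = h₂): P₁ − P₂ = ½ρ(v₂² − v₁²).
P₁ − P₂ = ½·785.7·(13.53² − 1.914²) = ½·785.7·179.4 = 70470 Pa.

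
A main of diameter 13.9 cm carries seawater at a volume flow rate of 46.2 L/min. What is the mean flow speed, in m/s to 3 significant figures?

Q = 46.2 L/min = 0.000770 m³/s.
v = Q/A = 0.000770 / 0.0152 = 0.0507 m/s.

v ≈ 0.0507 m/s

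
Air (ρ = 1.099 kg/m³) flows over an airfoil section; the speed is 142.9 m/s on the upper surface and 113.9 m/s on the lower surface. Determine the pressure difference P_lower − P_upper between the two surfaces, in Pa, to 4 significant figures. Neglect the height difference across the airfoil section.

ΔP = 4092 Pa

Bernoulli (same height): P_lower − P_upper = ½ρ(v_upper² − v_lower²).
ΔP = ½·1.099·(142.9² − 113.9²) = 4092 Pa.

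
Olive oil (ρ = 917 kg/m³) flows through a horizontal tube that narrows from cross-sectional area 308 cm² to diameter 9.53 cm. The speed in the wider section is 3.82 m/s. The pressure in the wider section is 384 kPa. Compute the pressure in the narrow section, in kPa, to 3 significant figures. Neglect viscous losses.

266 kPa

Mass conservation (A₁v₁ = A₂v₂) gives v₂ = 3.82 × 308/71.3 = 16.5 m/s.
With no height change, Bernoulli's equation is P₁ + ½ρv₁² = P₂ + ½ρv₂².
P₂ = P₁ − ½ρ(v₂² − v₁²) = 384000 − ½·917·(16.5² − 3.82²) = 384000 − 118000 = 266000 Pa.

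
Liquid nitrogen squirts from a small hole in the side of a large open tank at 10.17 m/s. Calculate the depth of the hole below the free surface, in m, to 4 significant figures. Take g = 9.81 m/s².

5.272 m

Torricelli: v = √(2gh), so h = v²/(2g).
h = 10.17²/(2·9.81) = 103.4/19.62 = 5.272 m.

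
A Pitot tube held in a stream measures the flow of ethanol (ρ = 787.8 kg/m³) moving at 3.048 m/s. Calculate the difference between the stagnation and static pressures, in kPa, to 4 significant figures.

At the stagnation point the flow is brought to rest, so Bernoulli gives P_stag − P_static = ½ρv².
ΔP = ½·787.8·3.048² = 3659 Pa.

ΔP = 3.659 kPa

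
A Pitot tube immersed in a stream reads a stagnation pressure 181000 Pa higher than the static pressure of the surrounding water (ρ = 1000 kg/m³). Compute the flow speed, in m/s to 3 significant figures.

At the stagnation point the flow is brought to rest, so Bernoulli gives P_stag − P_static = ½ρv².
v = √(2ΔP/ρ) = √(2·181000/1000) = 19.0 m/s.

19.0 m/s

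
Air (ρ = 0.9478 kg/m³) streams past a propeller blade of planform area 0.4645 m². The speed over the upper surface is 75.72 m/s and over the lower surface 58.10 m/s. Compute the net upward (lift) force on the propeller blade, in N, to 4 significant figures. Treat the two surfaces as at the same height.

519.0 N

With equal heights on the two surfaces, Bernoulli gives P_lower − P_upper = ½ρ(v_upper² − v_lower²).
ΔP = ½·0.9478·(75.72² − 58.10²) = 1117 Pa.
Lift = ΔP · A = 1117 × 0.4645 = 519.0 N.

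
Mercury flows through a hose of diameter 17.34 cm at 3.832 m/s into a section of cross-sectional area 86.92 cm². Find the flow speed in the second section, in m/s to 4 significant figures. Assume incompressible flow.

By continuity, v₂ = v₁·A₁/A₂ = 3.832·(236.2/86.92) = 10.41 m/s.

10.41 m/s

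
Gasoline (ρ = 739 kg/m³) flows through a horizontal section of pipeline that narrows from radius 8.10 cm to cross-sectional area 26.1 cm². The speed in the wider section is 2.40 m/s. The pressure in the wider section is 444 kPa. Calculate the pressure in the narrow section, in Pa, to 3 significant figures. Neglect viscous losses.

P₂ = 313000 Pa

By continuity, v₂ = v₁·A₁/A₂ = 2.40·(206/26.1) = 19.0 m/s.
The pipe is horizontal, so Bernoulli reduces to P₁ + ½ρv₁² = P₂ + ½ρv₂².
P₂ = P₁ − ½ρ(v₂² − v₁²) = 444000 − ½·739·(19.0² − 2.40²) = 444000 − 131000 = 313000 Pa.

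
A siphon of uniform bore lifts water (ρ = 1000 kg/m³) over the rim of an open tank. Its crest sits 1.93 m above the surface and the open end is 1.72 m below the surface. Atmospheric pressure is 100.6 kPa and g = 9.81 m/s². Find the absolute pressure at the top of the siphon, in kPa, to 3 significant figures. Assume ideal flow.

64.8 kPa

The outlet speed comes from Torricelli: v = √(2g·1.72) = 5.81 m/s.
Continuity keeps v the same throughout the tube; from surface to crest, P_atm + 0 = P_top + ½ρv² + ρg·h_top.
P_top = 100600 − ½·1000·5.81² − 1000·9.81·1.93 = 64800 Pa.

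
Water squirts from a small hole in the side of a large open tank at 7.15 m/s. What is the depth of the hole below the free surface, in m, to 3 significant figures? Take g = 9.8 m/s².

h ≈ 2.61 m

For a small hole in a large open tank, ½v² = gh, giving h = v²/(2g).
h = 7.15²/(2·9.8) = 51.1/19.60 = 2.61 m.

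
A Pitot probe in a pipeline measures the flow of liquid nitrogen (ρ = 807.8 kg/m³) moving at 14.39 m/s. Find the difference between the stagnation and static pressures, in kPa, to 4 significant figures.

At the stagnation point the flow is brought to rest, so Bernoulli gives P_stag − P_static = ½ρv².
ΔP = ½·807.8·14.39² = 83640 Pa.

ΔP ≈ 83.64 kPa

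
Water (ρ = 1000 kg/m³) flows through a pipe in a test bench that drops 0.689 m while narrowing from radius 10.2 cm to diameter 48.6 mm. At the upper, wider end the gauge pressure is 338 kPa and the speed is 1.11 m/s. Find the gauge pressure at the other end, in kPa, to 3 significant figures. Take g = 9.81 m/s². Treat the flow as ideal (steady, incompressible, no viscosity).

By continuity, v₂ = v₁·A₁/A₂ = 1.11·(327/18.6) = 19.6 m/s.
Energy conservation along the streamline gives P₂ = P₁ − ½ρ(v₂² − v₁²) − ρg(h₂ − h₁).
P₂ = 338000 + ½·1000·(1.11² − 19.6²) − 1000·9.81·(−0.689) = 338000 + (-191000) − (-6760) = 154000 Pa.

P₂ ≈ 154 kPa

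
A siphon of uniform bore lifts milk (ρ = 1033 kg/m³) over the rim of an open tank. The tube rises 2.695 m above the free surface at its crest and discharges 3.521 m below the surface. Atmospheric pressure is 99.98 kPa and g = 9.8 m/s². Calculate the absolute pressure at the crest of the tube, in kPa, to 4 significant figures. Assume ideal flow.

Bernoulli surface→outlet gives ½v² = g·h_out, so v = √(2·9.8·3.521) = 8.307 m/s.
Continuity keeps v the same throughout the tube; from surface to crest, P_atm + 0 = P_top + ½ρv² + ρg·h_top.
P_top = 99980 − ½·1033·8.307² − 1033·9.8·2.695 = 37050 Pa.

37.05 kPa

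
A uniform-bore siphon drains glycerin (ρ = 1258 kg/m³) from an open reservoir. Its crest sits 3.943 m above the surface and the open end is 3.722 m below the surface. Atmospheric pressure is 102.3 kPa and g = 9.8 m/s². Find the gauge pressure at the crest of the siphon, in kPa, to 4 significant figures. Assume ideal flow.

-94.50 kPa

Bernoulli surface→outlet gives ½v² = g·h_out, so v = √(2·9.8·3.722) = 8.541 m/s.
The bore is uniform, so the speed at the crest is the same v. Bernoulli surface→crest: P_atm = P_top + ½ρv² + ρg·h_top.
P_top = 102300 − ½·1258·8.541² − 1258·9.8·3.943 = 7803 Pa. So P_gauge = P_top − P_atm = -94500 Pa.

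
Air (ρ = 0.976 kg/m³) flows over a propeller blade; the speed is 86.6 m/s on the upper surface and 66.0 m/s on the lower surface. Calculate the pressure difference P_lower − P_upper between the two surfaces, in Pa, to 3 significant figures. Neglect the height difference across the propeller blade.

Bernoulli (same height): P_lower − P_upper = ½ρ(v_upper² − v_lower²).
ΔP = ½·0.976·(86.6² − 66.0²) = 1530 Pa.

ΔP ≈ 1530 Pa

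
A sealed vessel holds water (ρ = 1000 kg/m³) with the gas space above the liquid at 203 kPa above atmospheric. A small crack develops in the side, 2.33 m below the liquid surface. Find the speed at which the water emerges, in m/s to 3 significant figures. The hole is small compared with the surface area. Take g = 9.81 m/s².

Take point 1 at the surface (v₁ ≈ 0) and point 2 at the hole (at atmospheric pressure). Bernoulli: P₁ + ρg h = P_atm + ½ρv₂².
With P₁ − P_atm = 203000 Pa, v₂ = √(2gh + 2ΔP/ρ) = √(2·9.81·2.33 + 2·203000/1000) = 21.3 m/s.

v ≈ 21.3 m/s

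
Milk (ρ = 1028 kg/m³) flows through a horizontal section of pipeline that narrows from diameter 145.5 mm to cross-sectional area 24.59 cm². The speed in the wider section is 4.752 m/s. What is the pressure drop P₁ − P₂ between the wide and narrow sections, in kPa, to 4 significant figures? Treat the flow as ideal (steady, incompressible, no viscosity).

Mass conservation (A₁v₁ = A₂v₂) gives v₂ = 4.752 × 166.3/24.59 = 32.13 m/s.
Bernoulli (h₁ = h₂): P₁ − P₂ = ½ρ(v₂² − v₁²).
P₁ − P₂ = ½·1028·(32.13² − 4.752²) = ½·1028·1010 = 519100 Pa.

ΔP ≈ 519.1 kPa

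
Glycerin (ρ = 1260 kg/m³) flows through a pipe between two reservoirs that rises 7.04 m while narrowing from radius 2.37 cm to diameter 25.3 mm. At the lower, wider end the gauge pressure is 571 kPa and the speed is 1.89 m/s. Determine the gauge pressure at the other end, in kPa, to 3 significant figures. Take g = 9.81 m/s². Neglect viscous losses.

Mass conservation (A₁v₁ = A₂v₂) gives v₂ = 1.89 × 17.6/5.03 = 6.63 m/s.
Bernoulli: P₁ + ½ρv₁² + ρg h₁ = P₂ + ½ρv₂² + ρg h₂, so P₂ = P₁ + ½ρ(v₁² − v₂²) − ρg(h₂ − h₁).
P₂ = 571000 + ½·1260·(1.89² − 6.63²) − 1260·9.81·(+7.04) = 571000 + (-25500) − (87000) = 459000 Pa.

P₂ = 459 kPa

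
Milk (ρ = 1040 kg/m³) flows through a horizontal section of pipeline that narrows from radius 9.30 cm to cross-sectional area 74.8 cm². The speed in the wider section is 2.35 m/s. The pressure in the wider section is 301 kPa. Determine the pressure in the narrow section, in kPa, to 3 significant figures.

Mass conservation (A₁v₁ = A₂v₂) gives v₂ = 2.35 × 272/74.8 = 8.54 m/s.
Along the horizontal streamline, P + ½ρv² is constant.
P₂ = P₁ − ½ρ(v₂² − v₁²) = 301000 − ½·1040·(8.54² − 2.35²) = 301000 − 35000 = 266000 Pa.

266 kPa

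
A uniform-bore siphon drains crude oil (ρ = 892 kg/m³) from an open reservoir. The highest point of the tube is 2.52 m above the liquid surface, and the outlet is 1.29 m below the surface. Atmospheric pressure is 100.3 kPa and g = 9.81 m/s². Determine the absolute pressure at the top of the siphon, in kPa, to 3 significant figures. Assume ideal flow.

P_top ≈ 67.0 kPa

The outlet speed comes from Torricelli: v = √(2g·1.29) = 5.03 m/s.
Continuity keeps v the same throughout the tube; from surface to crest, P_atm + 0 = P_top + ½ρv² + ρg·h_top.
P_top = 100300 − ½·892·5.03² − 892·9.81·2.52 = 67000 Pa.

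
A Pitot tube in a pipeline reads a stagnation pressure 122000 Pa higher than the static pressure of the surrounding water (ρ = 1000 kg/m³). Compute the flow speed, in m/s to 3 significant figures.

The dynamic pressure equals the rise in static pressure at the stagnation point: ΔP = ½ρv².
v = √(2ΔP/ρ) = √(2·122000/1000) = 15.6 m/s.

15.6 m/s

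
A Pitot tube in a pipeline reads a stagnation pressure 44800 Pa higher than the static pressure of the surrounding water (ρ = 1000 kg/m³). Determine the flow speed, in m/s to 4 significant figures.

v = 9.466 m/s

The dynamic pressure equals the rise in static pressure at the stagnation point: ΔP = ½ρv².
v = √(2ΔP/ρ) = √(2·44800/1000) = 9.466 m/s.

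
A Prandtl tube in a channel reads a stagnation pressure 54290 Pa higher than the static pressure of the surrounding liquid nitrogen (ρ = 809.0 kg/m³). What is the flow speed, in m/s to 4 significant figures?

v ≈ 11.59 m/s

At the stagnation point the flow is brought to rest, so Bernoulli gives P_stag − P_static = ½ρv².
v = √(2ΔP/ρ) = √(2·54290/809.0) = 11.59 m/s.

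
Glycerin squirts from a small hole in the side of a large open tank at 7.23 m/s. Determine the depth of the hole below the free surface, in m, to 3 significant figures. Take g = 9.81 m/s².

For a small hole in a large open tank, ½v² = gh, giving h = v²/(2g).
h = 7.23²/(2·9.81) = 52.3/19.62 = 2.66 m.

h ≈ 2.66 m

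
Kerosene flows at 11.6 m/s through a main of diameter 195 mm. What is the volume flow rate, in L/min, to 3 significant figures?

Q ≈ 20800 L/min

Q = A·v = 0.0299 m² × 11.6 m/s = 0.346 m³/s.
Converting: 0.346 m³/s × 60000 = 20800 L/min.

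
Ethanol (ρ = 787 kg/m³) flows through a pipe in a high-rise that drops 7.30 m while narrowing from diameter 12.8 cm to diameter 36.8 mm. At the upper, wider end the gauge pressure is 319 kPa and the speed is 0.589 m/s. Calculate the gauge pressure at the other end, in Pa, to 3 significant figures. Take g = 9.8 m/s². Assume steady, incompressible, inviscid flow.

By continuity, v₂ = v₁·A₁/A₂ = 0.589·(129/10.6) = 7.13 m/s.
Applying Bernoulli between the two ends and solving for P₂: P₂ = P₁ + ½ρ(v₁² − v₂²) − ρgΔh.
P₂ = 319000 + ½·787·(0.589² − 7.13²) − 787·9.8·(−7.30) = 319000 + (-19800) − (-56300) = 355000 Pa.

P₂ ≈ 355000 Pa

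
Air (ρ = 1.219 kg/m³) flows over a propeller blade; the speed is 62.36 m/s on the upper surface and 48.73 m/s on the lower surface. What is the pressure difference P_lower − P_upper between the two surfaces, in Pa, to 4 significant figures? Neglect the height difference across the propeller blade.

ΔP ≈ 922.9 Pa

Bernoulli (same height): P_lower − P_upper = ½ρ(v_upper² − v_lower²).
ΔP = ½·1.219·(62.36² − 48.73²) = 922.9 Pa.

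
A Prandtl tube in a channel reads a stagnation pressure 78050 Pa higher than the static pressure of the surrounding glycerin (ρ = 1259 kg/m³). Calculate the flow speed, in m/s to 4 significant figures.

The dynamic pressure equals the rise in static pressure at the stagnation point: ΔP = ½ρv².
v = √(2ΔP/ρ) = √(2·78050/1259) = 11.13 m/s.

v = 11.13 m/s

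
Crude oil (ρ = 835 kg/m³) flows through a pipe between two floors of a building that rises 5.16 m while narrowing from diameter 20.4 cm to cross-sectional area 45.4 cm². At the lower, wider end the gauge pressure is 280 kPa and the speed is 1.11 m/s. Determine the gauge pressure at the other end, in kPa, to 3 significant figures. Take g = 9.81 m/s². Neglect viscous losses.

212 kPa

Continuity gives A₁v₁ = A₂v₂, so v₂ = (327 cm²)/(45.4 cm²) × 1.11 m/s = 7.99 m/s.
Bernoulli: P₁ + ½ρv₁² + ρg h₁ = P₂ + ½ρv₂² + ρg h₂, so P₂ = P₁ + ½ρ(v₁² − v₂²) − ρg(h₂ − h₁).
P₂ = 280000 + ½·835·(1.11² − 7.99²) − 835·9.81·(+5.16) = 280000 + (-26100) − (42300) = 212000 Pa.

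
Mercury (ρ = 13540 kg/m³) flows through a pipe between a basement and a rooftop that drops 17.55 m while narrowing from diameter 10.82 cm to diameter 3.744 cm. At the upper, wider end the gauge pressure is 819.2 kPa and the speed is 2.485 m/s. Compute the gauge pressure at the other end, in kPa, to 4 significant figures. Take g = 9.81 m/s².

P₂ ≈ 276.0 kPa

Continuity gives A₁v₁ = A₂v₂, so v₂ = (91.95 cm²)/(11.01 cm²) × 2.485 m/s = 20.75 m/s.
Applying Bernoulli between the two ends and solving for P₂: P₂ = P₁ + ½ρ(v₁² − v₂²) − ρgΔh.
P₂ = 819200 + ½·13540·(2.485² − 20.75²) − 13540·9.81·(−17.55) = 819200 + (-2874000) − (-2331000) = 276000 Pa.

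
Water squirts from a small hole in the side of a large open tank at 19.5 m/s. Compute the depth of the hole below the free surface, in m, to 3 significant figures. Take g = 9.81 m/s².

For a small hole in a large open tank, ½v² = gh, giving h = v²/(2g).
h = 19.5²/(2·9.81) = 380/19.62 = 19.4 m.

19.4 m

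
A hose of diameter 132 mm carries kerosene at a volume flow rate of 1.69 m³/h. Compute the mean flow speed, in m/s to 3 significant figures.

v ≈ 0.0343 m/s

Q = 1.69 m³/h = 0.000469 m³/s.
v = Q/A = 0.000469 / 0.0137 = 0.0343 m/s.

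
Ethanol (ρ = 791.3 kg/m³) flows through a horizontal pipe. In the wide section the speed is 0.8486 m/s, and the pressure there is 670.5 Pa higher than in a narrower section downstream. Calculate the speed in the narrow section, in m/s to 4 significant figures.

v₂ ≈ 1.554 m/s

Horizontal Bernoulli: P₁ + ½ρv₁² = P₂ + ½ρv₂², so v₂² = v₁² + 2(P₁ − P₂)/ρ.
v₂ = √(0.8486² + 2·670.5/791.3) = √(0.7201 + 1.695) = 1.554 m/s.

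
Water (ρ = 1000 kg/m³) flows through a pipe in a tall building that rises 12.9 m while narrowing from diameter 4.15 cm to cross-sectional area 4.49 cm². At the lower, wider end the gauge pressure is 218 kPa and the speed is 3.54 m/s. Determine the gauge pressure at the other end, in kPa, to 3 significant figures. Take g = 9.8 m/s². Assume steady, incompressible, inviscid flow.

The volume flow rate is constant, so v₂ = (A₁/A₂)v₁ = (13.5/4.49)·3.54 = 10.7 m/s.
Applying Bernoulli between the two ends and solving for P₂: P₂ = P₁ + ½ρ(v₁² − v₂²) − ρgΔh.
P₂ = 218000 + ½·1000·(3.54² − 10.7²) − 1000·9.8·(+12.9) = 218000 + (-50600) − (126000) = 41000 Pa.

P₂ = 41.0 kPa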